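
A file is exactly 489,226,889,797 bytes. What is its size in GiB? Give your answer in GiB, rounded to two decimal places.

489,226,889,797 bytes given.
1 GiB = 1,073,741,824 bytes
489,226,889,797 / 1,073,741,824 = 455.63 GiB

455.63 GiB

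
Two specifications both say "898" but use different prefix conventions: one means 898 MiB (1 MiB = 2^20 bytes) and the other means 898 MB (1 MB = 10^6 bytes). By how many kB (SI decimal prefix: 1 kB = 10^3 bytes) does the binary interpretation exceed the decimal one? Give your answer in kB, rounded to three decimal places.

43,621.248 kB

898 MiB = 898 × 1,048,576 = 941,621,248 bytes
898 MB = 898 × 1,000,000 = 898,000,000 bytes
difference = 43,621,248 bytes
43,621,248 / 1,000 = 43,621.248 kB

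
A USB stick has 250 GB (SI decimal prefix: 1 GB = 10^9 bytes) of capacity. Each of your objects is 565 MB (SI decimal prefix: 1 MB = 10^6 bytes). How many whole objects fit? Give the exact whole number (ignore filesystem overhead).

Capacity: 250 GB = 250,000,000,000 bytes
Per item: 565 MB = 565,000,000 bytes
⌊250,000,000,000 / 565,000,000⌋ = 442

442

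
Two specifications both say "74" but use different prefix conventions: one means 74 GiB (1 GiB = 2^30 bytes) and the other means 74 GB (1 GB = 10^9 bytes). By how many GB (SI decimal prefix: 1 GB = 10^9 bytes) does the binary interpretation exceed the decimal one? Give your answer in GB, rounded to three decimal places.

5.457 GB

74 GiB = 74 × 1,073,741,824 = 79,456,894,976 bytes
74 GB = 74 × 1,000,000,000 = 74,000,000,000 bytes
difference = 5,456,894,976 bytes
5,456,894,976 / 1,000,000,000 = 5.457 GB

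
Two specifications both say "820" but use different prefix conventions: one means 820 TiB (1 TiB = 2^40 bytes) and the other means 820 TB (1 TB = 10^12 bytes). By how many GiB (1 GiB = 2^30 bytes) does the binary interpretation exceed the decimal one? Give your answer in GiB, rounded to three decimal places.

75,995.489 GiB

820 TiB = 820 × 1,099,511,627,776 = 901,599,534,776,320 bytes
820 TB = 820 × 1,000,000,000,000 = 820,000,000,000,000 bytes
difference = 81,599,534,776,320 bytes
81,599,534,776,320 / 1,073,741,824 = 75,995.489 GiB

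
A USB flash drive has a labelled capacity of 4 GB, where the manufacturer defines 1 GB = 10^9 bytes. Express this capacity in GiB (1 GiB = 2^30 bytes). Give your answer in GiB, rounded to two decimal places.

4 GB = 4 × 10^9 bytes = 4,000,000,000 bytes
1 GiB = 1,073,741,824 bytes
4,000,000,000 / 1,073,741,824 = 3.73 GiB

3.73 GiB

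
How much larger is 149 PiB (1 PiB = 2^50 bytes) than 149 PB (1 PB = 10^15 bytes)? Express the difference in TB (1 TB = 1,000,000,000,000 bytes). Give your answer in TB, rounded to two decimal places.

18,759.09 TB

149 PiB = 149 × 1,125,899,906,842,624 = 167,759,086,119,550,976 bytes
149 PB = 149 × 1,000,000,000,000,000 = 149,000,000,000,000,000 bytes
difference = 18,759,086,119,550,976 bytes
18,759,086,119,550,976 / 1,000,000,000,000 = 18,759.09 TB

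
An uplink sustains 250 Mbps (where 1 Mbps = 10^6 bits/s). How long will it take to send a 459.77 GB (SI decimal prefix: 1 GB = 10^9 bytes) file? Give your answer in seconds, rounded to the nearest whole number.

459.77 GB = 459,770,000,000 bytes = 3,678,160,000,000 bits
250 Mbps = 250,000,000 bits/s
time = 3,678,160,000,000 / 250,000,000 = 14,713 s

14,713 seconds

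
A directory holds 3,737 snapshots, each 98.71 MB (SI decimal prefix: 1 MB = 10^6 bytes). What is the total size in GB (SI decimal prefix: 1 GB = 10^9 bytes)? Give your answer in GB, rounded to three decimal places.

Total = 3,737 × 98.71 MB = 368879.27 MB
= 368879.27 × 1,000,000 bytes = 368,879,270,000 bytes
1 GB = 1,000,000,000 bytes
368,879,270,000 / 1,000,000,000 = 368.879 GB

368.879 GB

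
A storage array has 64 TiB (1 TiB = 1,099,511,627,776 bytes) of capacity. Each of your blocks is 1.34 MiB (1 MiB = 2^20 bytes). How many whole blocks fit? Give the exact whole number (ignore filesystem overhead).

Capacity: 64 TiB = 70,368,744,177,664 bytes
Per item: 1.34 MiB = 1,405,091.84 bytes
⌊70,368,744,177,664 / 1,405,091.84⌋ = 50,081,241

50,081,241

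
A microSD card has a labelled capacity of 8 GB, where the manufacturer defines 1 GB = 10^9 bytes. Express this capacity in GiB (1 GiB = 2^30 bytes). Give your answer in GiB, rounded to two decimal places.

8 GB = 8 × 10^9 bytes = 8,000,000,000 bytes
1 GiB = 1,073,741,824 bytes
8,000,000,000 / 1,073,741,824 = 7.45 GiB

7.45 GiB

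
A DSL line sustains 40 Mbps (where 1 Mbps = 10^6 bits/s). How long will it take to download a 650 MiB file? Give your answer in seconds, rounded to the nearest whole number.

650 MiB = 681,574,400 bytes = 5,452,595,200 bits
40 Mbps = 40,000,000 bits/s
time = 5,452,595,200 / 40,000,000 = 136 s

136 seconds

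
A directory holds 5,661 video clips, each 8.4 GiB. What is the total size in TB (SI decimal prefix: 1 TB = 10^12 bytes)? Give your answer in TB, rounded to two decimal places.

Total = 5,661 × 8.4 GiB = 47552.4 GiB
= 47552.4 × 1,073,741,824 bytes = 51,059,000,711,577.6 bytes
1 TB = 1,000,000,000,000 bytes
51,059,000,711,577.6 / 1,000,000,000,000 = 51.06 TB

51.06 TB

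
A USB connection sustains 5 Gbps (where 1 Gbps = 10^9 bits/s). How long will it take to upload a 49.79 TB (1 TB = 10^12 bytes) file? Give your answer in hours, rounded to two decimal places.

49.79 TB = 49,790,000,000,000 bytes = 398,320,000,000,000 bits
5 Gbps = 5,000,000,000 bits/s
time = 398,320,000,000,000 / 5,000,000,000 = 79,664.0000 s
79,664.0000 s / 3600 = 22.13 hours

22.13 hours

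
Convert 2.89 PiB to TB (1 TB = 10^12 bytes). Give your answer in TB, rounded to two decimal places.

3,253.85 TB

2.89 PiB = 2.89 × 2^50 bytes = 3,253,850,730,775,183.36 bytes
1 TB = 1,000,000,000,000 bytes
3,253,850,730,775,183.36 / 1,000,000,000,000 = 3,253.85 TB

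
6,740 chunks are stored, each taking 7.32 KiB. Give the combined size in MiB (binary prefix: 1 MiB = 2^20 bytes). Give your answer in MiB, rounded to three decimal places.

Total = 6,740 × 7.32 KiB = 49336.8 KiB
= 49336.8 × 1,024 bytes = 50,520,883.2 bytes
1 MiB = 1,048,576 bytes
50,520,883.2 / 1,048,576 = 48.180 MiB

48.180 MiB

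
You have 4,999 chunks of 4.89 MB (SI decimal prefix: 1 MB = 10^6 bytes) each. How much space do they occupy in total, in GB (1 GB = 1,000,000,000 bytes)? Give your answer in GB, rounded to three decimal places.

24.445 GB

Total = 4,999 × 4.89 MB = 24445.11 MB
= 24445.11 × 1,000,000 bytes = 24,445,110,000 bytes
1 GB = 1,000,000,000 bytes
24,445,110,000 / 1,000,000,000 = 24.445 GB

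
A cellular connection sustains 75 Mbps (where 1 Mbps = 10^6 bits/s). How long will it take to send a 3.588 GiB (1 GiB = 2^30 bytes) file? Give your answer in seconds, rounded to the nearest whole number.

411 seconds

3.588 GiB = 3,852,585,664.512 bytes = 30,820,685,316.096 bits
75 Mbps = 75,000,000 bits/s
time = 30,820,685,316.096 / 75,000,000 = 411 s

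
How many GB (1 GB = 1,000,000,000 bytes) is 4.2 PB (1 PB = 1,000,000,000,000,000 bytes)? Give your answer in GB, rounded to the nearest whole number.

4.2 PB = 4.2 × 10^15 bytes = 4,200,000,000,000,000 bytes
1 GB = 1,000,000,000 bytes
4,200,000,000,000,000 / 1,000,000,000 = 4,200,000 GB

4,200,000 GB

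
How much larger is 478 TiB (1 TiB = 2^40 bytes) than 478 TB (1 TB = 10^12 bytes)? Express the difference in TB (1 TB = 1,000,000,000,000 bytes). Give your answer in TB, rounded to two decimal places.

47.57 TB

478 TiB = 478 × 1,099,511,627,776 = 525,566,558,076,928 bytes
478 TB = 478 × 1,000,000,000,000 = 478,000,000,000,000 bytes
difference = 47,566,558,076,928 bytes
47,566,558,076,928 / 1,000,000,000,000 = 47.57 TB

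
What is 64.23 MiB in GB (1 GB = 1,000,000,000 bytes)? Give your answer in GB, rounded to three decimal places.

64.23 MiB = 64.23 × 2^20 bytes = 67,350,036.48 bytes
1 GB = 10^9 bytes = 1,000,000,000 bytes
67,350,036.48 / 1,000,000,000 = 0.067 GB

0.067 GB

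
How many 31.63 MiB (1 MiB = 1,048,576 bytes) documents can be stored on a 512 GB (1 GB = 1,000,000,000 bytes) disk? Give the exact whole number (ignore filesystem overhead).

Capacity: 512 GB = 512,000,000,000 bytes
Per item: 31.63 MiB = 33,166,458.88 bytes
⌊512,000,000,000 / 33,166,458.88⌋ = 15,437

15,437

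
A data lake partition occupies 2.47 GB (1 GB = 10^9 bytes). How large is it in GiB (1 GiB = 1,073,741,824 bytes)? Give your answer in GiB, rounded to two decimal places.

2.47 GB = 2.47 × 10^9 bytes = 2,470,000,000 bytes
1 GiB = 2^30 bytes = 1,073,741,824 bytes
2,470,000,000 / 1,073,741,824 = 2.30 GiB

2.30 GiB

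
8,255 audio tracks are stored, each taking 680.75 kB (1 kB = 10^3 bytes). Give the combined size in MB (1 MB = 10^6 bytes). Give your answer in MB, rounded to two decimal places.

5,619.59 MB

Total = 8,255 × 680.75 kB = 5619591.25 kB
= 5619591.25 × 1,000 bytes = 5,619,591,250 bytes
1 MB = 1,000,000 bytes
5,619,591,250 / 1,000,000 = 5,619.59 MB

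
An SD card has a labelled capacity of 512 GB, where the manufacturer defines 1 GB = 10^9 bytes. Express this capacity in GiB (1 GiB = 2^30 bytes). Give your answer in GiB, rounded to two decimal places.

476.84 GiB

512 GB × 1,000,000,000 bytes/GB = 512,000,000,000 bytes
1 GiB = 2^30 bytes = 1,073,741,824 bytes
512,000,000,000 / 1,073,741,824 = 476.84 GiB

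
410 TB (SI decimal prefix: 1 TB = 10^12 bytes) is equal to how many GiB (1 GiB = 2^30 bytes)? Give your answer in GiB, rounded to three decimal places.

381,842.256 GiB

410 TB = 410 × 10^12 bytes = 410,000,000,000,000 bytes
1 GiB = 2^30 bytes = 1,073,741,824 bytes
410,000,000,000,000 / 1,073,741,824 = 381,842.256 GiB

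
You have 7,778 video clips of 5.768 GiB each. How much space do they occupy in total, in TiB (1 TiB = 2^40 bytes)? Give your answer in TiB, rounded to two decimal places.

43.81 TiB

Total = 7,778 × 5.768 GiB = 44863.504 GiB
= 44863.504 × 1,073,741,824 bytes = 48,171,820,615,991.296 bytes
1 TiB = 1,099,511,627,776 bytes
48,171,820,615,991.296 / 1,099,511,627,776 = 43.81 TiB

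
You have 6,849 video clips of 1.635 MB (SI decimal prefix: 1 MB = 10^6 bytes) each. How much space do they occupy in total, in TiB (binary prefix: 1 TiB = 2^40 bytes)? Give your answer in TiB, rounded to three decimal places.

Total = 6,849 × 1.635 MB = 11198.115 MB
= 11198.115 × 1,000,000 bytes = 11,198,115,000 bytes
1 TiB = 1,099,511,627,776 bytes
11,198,115,000 / 1,099,511,627,776 = 0.010 TiB

0.010 TiB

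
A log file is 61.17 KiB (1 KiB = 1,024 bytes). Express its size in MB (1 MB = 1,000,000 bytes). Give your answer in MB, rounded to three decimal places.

0.063 MB

61.17 KiB = 61.17 × 2^10 bytes = 62,638.08 bytes
1 MB = 10^6 bytes = 1,000,000 bytes
62,638.08 / 1,000,000 = 0.063 MB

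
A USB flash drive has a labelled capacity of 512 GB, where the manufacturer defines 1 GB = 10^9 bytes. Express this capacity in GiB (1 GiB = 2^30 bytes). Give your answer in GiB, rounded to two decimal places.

512 GB = 512 × 10^9 bytes = 512,000,000,000 bytes
1 GiB = 1,073,741,824 bytes
512,000,000,000 / 1,073,741,824 = 476.84 GiB

476.84 GiB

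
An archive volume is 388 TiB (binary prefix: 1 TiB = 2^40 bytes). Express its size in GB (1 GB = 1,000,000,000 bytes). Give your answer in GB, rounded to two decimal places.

426,610.51 GB

388 TiB × 1,099,511,627,776 bytes/TiB = 426,610,511,577,088 bytes
1 GB = 10^9 bytes = 1,000,000,000 bytes
426,610,511,577,088 / 1,000,000,000 = 426,610.51 GB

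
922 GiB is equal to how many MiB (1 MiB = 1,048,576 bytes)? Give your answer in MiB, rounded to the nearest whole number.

944,128 MiB

922 GiB × 1,073,741,824 bytes/GiB = 989,989,961,728 bytes
1 MiB = 2^20 bytes = 1,048,576 bytes
989,989,961,728 / 1,048,576 = 944,128 MiB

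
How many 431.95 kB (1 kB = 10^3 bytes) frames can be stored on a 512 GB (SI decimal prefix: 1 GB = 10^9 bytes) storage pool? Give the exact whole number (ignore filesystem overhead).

1,185,322

Capacity: 512 GB = 512,000,000,000 bytes
Per item: 431.95 kB = 431,950 bytes
⌊512,000,000,000 / 431,950⌋ = 1,185,322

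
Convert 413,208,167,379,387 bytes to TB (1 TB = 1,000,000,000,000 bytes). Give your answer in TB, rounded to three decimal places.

413,208,167,379,387 bytes given.
1 TB = 10^12 bytes = 1,000,000,000,000 bytes
413,208,167,379,387 / 1,000,000,000,000 = 413.208 TB

413.208 TB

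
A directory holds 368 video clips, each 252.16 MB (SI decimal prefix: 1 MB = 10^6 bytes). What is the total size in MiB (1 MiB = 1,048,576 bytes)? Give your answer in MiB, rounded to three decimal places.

88,496.094 MiB

Total = 368 × 252.16 MB = 92794.88 MB
= 92794.88 × 1,000,000 bytes = 92,794,880,000 bytes
1 MiB = 1,048,576 bytes
92,794,880,000 / 1,048,576 = 88,496.094 MiB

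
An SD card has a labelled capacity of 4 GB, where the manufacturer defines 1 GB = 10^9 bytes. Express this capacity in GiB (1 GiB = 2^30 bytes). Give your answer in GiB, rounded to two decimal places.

4 GB = 4 × 10^9 bytes = 4,000,000,000 bytes
1 GiB = 2^30 bytes = 1,073,741,824 bytes
4,000,000,000 / 1,073,741,824 = 3.73 GiB

3.73 GiB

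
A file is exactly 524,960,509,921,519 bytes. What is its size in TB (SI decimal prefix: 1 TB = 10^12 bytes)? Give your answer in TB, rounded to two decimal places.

524,960,509,921,519 bytes given.
1 TB = 10^12 bytes = 1,000,000,000,000 bytes
524,960,509,921,519 / 1,000,000,000,000 = 524.96 TB

524.96 TB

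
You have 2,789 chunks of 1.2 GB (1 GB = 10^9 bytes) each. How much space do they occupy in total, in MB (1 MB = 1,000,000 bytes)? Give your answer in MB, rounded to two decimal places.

3,346,800.00 MB

Total = 2,789 × 1.2 GB = 3346.8 GB
= 3346.8 × 1,000,000,000 bytes = 3,346,800,000,000 bytes
1 MB = 1,000,000 bytes
3,346,800,000,000 / 1,000,000 = 3,346,800.00 MB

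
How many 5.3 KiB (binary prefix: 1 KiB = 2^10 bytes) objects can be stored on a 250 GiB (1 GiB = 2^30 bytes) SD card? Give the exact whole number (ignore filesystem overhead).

Capacity: 250 GiB = 268,435,456,000 bytes
Per item: 5.3 KiB = 5,427.2 bytes
⌊268,435,456,000 / 5,427.2⌋ = 49,461,132

49,461,132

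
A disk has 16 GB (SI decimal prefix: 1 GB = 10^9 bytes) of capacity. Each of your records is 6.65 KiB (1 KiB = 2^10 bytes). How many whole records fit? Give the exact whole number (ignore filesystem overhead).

Capacity: 16 GB = 16,000,000,000 bytes
Per item: 6.65 KiB = 6,809.6 bytes
⌊16,000,000,000 / 6,809.6⌋ = 2,349,624

2,349,624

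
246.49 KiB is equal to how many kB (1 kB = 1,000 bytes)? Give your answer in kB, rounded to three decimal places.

246.49 KiB = 246.49 × 2^10 bytes = 252,405.76 bytes
1 kB = 10^3 bytes = 1,000 bytes
252,405.76 / 1,000 = 252.406 kB

252.406 kB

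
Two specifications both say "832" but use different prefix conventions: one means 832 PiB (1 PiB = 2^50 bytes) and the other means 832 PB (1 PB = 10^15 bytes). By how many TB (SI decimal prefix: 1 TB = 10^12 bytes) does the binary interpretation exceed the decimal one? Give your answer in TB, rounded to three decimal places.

104,748.722 TB

832 PiB = 832 × 1,125,899,906,842,624 = 936,748,722,493,063,168 bytes
832 PB = 832 × 1,000,000,000,000,000 = 832,000,000,000,000,000 bytes
difference = 104,748,722,493,063,168 bytes
104,748,722,493,063,168 / 1,000,000,000,000 = 104,748.722 TB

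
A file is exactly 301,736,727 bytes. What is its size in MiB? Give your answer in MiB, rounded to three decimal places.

287.759 MiB

301,736,727 bytes given.
1 MiB = 1,048,576 bytes
301,736,727 / 1,048,576 = 287.759 MiB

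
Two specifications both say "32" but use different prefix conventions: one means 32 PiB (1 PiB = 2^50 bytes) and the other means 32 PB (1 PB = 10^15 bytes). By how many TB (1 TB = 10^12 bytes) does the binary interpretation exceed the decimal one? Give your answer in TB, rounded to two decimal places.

32 PiB = 32 × 1,125,899,906,842,624 = 36,028,797,018,963,968 bytes
32 PB = 32 × 1,000,000,000,000,000 = 32,000,000,000,000,000 bytes
difference = 4,028,797,018,963,968 bytes
4,028,797,018,963,968 / 1,000,000,000,000 = 4,028.80 TB

4,028.80 TB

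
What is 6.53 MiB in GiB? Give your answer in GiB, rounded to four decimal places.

6.53 MiB = 6.53 × 2^20 bytes = 6,847,201.28 bytes
1 GiB = 2^30 bytes = 1,073,741,824 bytes
6,847,201.28 / 1,073,741,824 = 0.0064 GiB

0.0064 GiB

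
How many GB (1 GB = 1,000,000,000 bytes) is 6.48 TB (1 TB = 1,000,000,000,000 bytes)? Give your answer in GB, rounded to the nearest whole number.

6,480 GB

6.48 TB × 1,000,000,000,000 bytes/TB = 6,480,000,000,000 bytes
1 GB = 10^9 bytes = 1,000,000,000 bytes
6,480,000,000,000 / 1,000,000,000 = 6,480 GB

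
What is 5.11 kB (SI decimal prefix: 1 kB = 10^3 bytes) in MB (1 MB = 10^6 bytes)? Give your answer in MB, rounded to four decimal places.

0.0051 MB

5.11 kB = 5.11 × 10^3 bytes = 5,110 bytes
1 MB = 10^6 bytes = 1,000,000 bytes
5,110 / 1,000,000 = 0.0051 MB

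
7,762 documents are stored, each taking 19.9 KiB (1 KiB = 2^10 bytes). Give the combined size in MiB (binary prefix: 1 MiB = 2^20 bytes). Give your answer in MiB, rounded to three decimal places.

Total = 7,762 × 19.9 KiB = 154463.8 KiB
= 154463.8 × 1,024 bytes = 158,170,931.2 bytes
1 MiB = 1,048,576 bytes
158,170,931.2 / 1,048,576 = 150.844 MiB

150.844 MiB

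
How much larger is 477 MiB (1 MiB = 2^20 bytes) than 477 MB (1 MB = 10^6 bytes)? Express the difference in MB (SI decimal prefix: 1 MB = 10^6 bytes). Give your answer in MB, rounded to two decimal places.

477 MiB = 477 × 1,048,576 = 500,170,752 bytes
477 MB = 477 × 1,000,000 = 477,000,000 bytes
difference = 23,170,752 bytes
23,170,752 / 1,000,000 = 23.17 MB

23.17 MB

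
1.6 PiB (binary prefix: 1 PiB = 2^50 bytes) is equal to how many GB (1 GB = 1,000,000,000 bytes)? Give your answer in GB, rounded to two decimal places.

1,801,439.85 GB

1.6 PiB × 1,125,899,906,842,624 bytes/PiB = 1,801,439,850,948,198.4 bytes
1 GB = 10^9 bytes = 1,000,000,000 bytes
1,801,439,850,948,198.4 / 1,000,000,000 = 1,801,439.85 GB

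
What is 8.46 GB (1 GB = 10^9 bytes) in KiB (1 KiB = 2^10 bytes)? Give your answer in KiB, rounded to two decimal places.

8,261,718.75 KiB

8.46 GB = 8.46 × 10^9 bytes = 8,460,000,000 bytes
1 KiB = 1,024 bytes
8,460,000,000 / 1,024 = 8,261,718.75 KiB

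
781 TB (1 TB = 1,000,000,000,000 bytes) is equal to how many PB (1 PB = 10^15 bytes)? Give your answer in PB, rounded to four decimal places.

781 TB × 1,000,000,000,000 bytes/TB = 781,000,000,000,000 bytes
1 PB = 1,000,000,000,000,000 bytes
781,000,000,000,000 / 1,000,000,000,000,000 = 0.7810 PB

0.7810 PB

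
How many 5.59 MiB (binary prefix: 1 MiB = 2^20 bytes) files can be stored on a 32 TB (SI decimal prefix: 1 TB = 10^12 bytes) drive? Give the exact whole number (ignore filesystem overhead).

5,459,316

Capacity: 32 TB = 32,000,000,000,000 bytes
Per item: 5.59 MiB = 5,861,539.84 bytes
⌊32,000,000,000,000 / 5,861,539.84⌋ = 5,459,316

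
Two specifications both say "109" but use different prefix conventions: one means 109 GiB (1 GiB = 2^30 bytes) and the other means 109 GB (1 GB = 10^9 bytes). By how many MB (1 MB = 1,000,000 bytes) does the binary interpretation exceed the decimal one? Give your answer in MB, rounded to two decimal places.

8,037.86 MB

109 GiB = 109 × 1,073,741,824 = 117,037,858,816 bytes
109 GB = 109 × 1,000,000,000 = 109,000,000,000 bytes
difference = 8,037,858,816 bytes
8,037,858,816 / 1,000,000 = 8,037.86 MB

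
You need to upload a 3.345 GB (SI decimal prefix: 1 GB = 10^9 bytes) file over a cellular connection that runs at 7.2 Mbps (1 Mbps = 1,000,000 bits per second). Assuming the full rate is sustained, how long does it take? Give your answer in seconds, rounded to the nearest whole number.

3.345 GB = 3,345,000,000 bytes = 26,760,000,000 bits
7.2 Mbps = 7,200,000 bits/s
time = 26,760,000,000 / 7,200,000 = 3,717 s

3,717 seconds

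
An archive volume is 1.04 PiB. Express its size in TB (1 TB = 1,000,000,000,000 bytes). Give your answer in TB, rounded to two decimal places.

1.04 PiB × 1,125,899,906,842,624 bytes/PiB = 1,170,935,903,116,328.96 bytes
1 TB = 10^12 bytes = 1,000,000,000,000 bytes
1,170,935,903,116,328.96 / 1,000,000,000,000 = 1,170.94 TB

1,170.94 TB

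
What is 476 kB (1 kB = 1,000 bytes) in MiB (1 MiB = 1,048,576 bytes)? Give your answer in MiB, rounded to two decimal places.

476 kB = 476 × 10^3 bytes = 476,000 bytes
1 MiB = 1,048,576 bytes
476,000 / 1,048,576 = 0.45 MiB

0.45 MiB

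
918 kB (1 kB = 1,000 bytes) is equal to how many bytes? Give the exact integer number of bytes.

918,000 bytes

918 × 1,000 = 918,000 bytes  (1 kB = 10^3 bytes)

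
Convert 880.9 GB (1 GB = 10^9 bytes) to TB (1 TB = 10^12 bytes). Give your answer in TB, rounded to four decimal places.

0.8809 TB

880.9 GB = 880.9 × 10^9 bytes = 880,900,000,000 bytes
1 TB = 1,000,000,000,000 bytes
880,900,000,000 / 1,000,000,000,000 = 0.8809 TB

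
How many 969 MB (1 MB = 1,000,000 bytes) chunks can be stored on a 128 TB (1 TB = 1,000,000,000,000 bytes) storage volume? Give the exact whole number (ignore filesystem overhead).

Capacity: 128 TB = 128,000,000,000,000 bytes
Per item: 969 MB = 969,000,000 bytes
⌊128,000,000,000,000 / 969,000,000⌋ = 132,094

132,094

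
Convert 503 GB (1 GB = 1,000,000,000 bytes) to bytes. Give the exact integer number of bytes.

503 × 1,000,000,000 = 503,000,000,000 bytes  (1 GB = 10^9 bytes)

503,000,000,000 bytes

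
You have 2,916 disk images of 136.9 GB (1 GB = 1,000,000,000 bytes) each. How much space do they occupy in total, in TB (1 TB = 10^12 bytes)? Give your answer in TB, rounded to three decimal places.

399.200 TB

Total = 2,916 × 136.9 GB = 399200.4 GB
= 399200.4 × 1,000,000,000 bytes = 399,200,400,000,000 bytes
1 TB = 1,000,000,000,000 bytes
399,200,400,000,000 / 1,000,000,000,000 = 399.200 TB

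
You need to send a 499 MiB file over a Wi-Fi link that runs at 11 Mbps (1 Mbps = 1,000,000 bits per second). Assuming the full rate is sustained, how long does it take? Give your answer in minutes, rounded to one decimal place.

6.3 minutes

499 MiB = 523,239,424 bytes = 4,185,915,392 bits
11 Mbps = 11,000,000 bits/s
time = 4,185,915,392 / 11,000,000 = 380.54 s
380.54 s / 60 = 6.3 minutes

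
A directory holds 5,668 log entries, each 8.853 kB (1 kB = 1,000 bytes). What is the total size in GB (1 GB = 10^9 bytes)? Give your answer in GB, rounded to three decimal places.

Total = 5,668 × 8.853 kB = 50178.804 kB
= 50178.804 × 1,000 bytes = 50,178,804 bytes
1 GB = 1,000,000,000 bytes
50,178,804 / 1,000,000,000 = 0.050 GB

0.050 GB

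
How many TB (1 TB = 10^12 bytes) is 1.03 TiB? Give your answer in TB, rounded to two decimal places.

1.03 TiB × 1,099,511,627,776 bytes/TiB = 1,132,496,976,609.28 bytes
1 TB = 10^12 bytes = 1,000,000,000,000 bytes
1,132,496,976,609.28 / 1,000,000,000,000 = 1.13 TB

1.13 TB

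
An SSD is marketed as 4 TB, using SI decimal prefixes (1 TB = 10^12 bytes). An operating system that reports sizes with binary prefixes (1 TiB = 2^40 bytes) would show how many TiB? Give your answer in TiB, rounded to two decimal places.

4 TB × 1,000,000,000,000 bytes/TB = 4,000,000,000,000 bytes
1 TiB = 1,099,511,627,776 bytes
4,000,000,000,000 / 1,099,511,627,776 = 3.64 TiB

3.64 TiB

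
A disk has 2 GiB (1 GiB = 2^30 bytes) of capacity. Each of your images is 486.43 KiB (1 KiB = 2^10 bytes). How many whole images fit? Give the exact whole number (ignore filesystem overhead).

Capacity: 2 GiB = 2,147,483,648 bytes
Per item: 486.43 KiB = 498,104.32 bytes
⌊2,147,483,648 / 498,104.32⌋ = 4,311

4,311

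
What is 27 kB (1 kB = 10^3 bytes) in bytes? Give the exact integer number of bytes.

27,000 bytes

27 × 1,000 = 27,000 bytes  (1 kB = 10^3 bytes)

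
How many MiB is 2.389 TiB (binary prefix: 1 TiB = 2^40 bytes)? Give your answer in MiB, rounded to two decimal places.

2.389 TiB × 1,099,511,627,776 bytes/TiB = 2,626,733,278,756.864 bytes
1 MiB = 2^20 bytes = 1,048,576 bytes
2,626,733,278,756.864 / 1,048,576 = 2,505,048.06 MiB

2,505,048.06 MiB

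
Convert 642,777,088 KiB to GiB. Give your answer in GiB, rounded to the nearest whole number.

613 GiB

642,777,088 KiB × 1,024 bytes/KiB = 658,203,738,112 bytes
1 GiB = 1,073,741,824 bytes
658,203,738,112 / 1,073,741,824 = 613 GiB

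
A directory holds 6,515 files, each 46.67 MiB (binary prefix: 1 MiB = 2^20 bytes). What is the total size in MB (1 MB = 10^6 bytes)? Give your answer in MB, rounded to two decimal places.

318,824.83 MB

Total = 6,515 × 46.67 MiB = 304055.05 MiB
= 304055.05 × 1,048,576 bytes = 318,824,828,108.8 bytes
1 MB = 1,000,000 bytes
318,824,828,108.8 / 1,000,000 = 318,824.83 MB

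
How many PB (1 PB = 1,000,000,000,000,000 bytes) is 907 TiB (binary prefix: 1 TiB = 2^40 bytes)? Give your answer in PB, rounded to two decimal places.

1.00 PB

907 TiB × 1,099,511,627,776 bytes/TiB = 997,257,046,392,832 bytes
1 PB = 1,000,000,000,000,000 bytes
997,257,046,392,832 / 1,000,000,000,000,000 = 1.00 PB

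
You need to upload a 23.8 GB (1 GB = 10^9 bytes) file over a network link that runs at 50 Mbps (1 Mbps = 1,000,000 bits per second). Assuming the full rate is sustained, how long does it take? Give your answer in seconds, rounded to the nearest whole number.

23.8 GB = 23,800,000,000 bytes = 190,400,000,000 bits
50 Mbps = 50,000,000 bits/s
time = 190,400,000,000 / 50,000,000 = 3,808 s

3,808 seconds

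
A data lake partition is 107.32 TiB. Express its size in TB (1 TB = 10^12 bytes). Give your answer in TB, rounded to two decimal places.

118.00 TB

107.32 TiB × 1,099,511,627,776 bytes/TiB = 117,999,587,892,920.32 bytes
1 TB = 10^12 bytes = 1,000,000,000,000 bytes
117,999,587,892,920.32 / 1,000,000,000,000 = 118.00 TB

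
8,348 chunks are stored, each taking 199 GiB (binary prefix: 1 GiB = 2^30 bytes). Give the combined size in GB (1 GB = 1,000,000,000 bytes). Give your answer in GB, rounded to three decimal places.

1,783,755.753 GB

Total = 8,348 × 199 GiB = 1,661,252 GiB
= 1,661,252 × 1,073,741,824 bytes = 1,783,755,752,603,648 bytes
1 GB = 1,000,000,000 bytes
1,783,755,752,603,648 / 1,000,000,000 = 1,783,755.753 GB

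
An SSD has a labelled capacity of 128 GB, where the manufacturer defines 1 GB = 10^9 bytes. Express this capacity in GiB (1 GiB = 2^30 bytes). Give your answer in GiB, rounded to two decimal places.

119.21 GiB

128 GB × 1,000,000,000 bytes/GB = 128,000,000,000 bytes
1 GiB = 2^30 bytes = 1,073,741,824 bytes
128,000,000,000 / 1,073,741,824 = 119.21 GiB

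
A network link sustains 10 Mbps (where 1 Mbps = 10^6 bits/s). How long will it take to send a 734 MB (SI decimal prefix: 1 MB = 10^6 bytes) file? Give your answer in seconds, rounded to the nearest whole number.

734 MB = 734,000,000 bytes = 5,872,000,000 bits
10 Mbps = 10,000,000 bits/s
time = 5,872,000,000 / 10,000,000 = 587 s

587 seconds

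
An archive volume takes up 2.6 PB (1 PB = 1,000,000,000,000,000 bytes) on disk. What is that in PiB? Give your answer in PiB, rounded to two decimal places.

2.31 PiB

2.6 PB = 2.6 × 10^15 bytes = 2,600,000,000,000,000 bytes
1 PiB = 2^50 bytes = 1,125,899,906,842,624 bytes
2,600,000,000,000,000 / 1,125,899,906,842,624 = 2.31 PiB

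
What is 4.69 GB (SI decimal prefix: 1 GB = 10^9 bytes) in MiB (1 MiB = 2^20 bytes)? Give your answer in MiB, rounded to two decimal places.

4,472.73 MiB

4.69 GB = 4.69 × 10^9 bytes = 4,690,000,000 bytes
1 MiB = 1,048,576 bytes
4,690,000,000 / 1,048,576 = 4,472.73 MiB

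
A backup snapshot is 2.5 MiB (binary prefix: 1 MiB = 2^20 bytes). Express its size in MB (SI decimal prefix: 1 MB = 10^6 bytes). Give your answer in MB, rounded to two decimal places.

2.5 MiB = 2.5 × 2^20 bytes = 2,621,440 bytes
1 MB = 10^6 bytes = 1,000,000 bytes
2,621,440 / 1,000,000 = 2.62 MB

2.62 MB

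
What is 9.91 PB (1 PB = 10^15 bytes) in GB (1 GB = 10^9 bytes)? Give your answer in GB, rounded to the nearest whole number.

9.91 PB × 1,000,000,000,000,000 bytes/PB = 9,910,000,000,000,000 bytes
1 GB = 1,000,000,000 bytes
9,910,000,000,000,000 / 1,000,000,000 = 9,910,000 GB

9,910,000 GB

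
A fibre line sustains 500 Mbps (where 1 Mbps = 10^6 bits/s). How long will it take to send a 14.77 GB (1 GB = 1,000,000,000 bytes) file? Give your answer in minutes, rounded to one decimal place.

3.9 minutes

14.77 GB = 14,770,000,000 bytes = 118,160,000,000 bits
500 Mbps = 500,000,000 bits/s
time = 118,160,000,000 / 500,000,000 = 236.32 s
236.32 s / 60 = 3.9 minutes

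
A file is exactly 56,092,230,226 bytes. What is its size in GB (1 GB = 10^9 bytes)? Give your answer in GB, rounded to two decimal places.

56.09 GB

56,092,230,226 bytes given.
1 GB = 10^9 bytes = 1,000,000,000 bytes
56,092,230,226 / 1,000,000,000 = 56.09 GB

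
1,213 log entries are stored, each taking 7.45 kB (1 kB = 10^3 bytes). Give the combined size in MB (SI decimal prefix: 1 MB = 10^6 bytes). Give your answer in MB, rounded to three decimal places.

Total = 1,213 × 7.45 kB = 9036.85 kB
= 9036.85 × 1,000 bytes = 9,036,850 bytes
1 MB = 1,000,000 bytes
9,036,850 / 1,000,000 = 9.037 MB

9.037 MB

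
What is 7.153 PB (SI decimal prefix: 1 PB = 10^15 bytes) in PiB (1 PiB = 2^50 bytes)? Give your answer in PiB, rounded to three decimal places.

6.353 PiB

7.153 PB = 7.153 × 10^15 bytes = 7,153,000,000,000,000 bytes
1 PiB = 1,125,899,906,842,624 bytes
7,153,000,000,000,000 / 1,125,899,906,842,624 = 6.353 PiB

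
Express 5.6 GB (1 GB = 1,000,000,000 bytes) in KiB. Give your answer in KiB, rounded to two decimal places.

5.6 GB = 5.6 × 10^9 bytes = 5,600,000,000 bytes
1 KiB = 1,024 bytes
5,600,000,000 / 1,024 = 5,468,750.00 KiB

5,468,750.00 KiB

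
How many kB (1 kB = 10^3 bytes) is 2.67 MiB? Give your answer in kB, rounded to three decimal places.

2,799.698 kB

2.67 MiB × 1,048,576 bytes/MiB = 2,799,697.92 bytes
1 kB = 10^3 bytes = 1,000 bytes
2,799,697.92 / 1,000 = 2,799.698 kB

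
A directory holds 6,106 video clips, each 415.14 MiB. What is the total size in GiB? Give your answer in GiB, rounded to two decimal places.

Total = 6,106 × 415.14 MiB = 2534844.84 MiB
= 2534844.84 × 1,048,576 bytes = 2,657,977,462,947.84 bytes
1 GiB = 1,073,741,824 bytes
2,657,977,462,947.84 / 1,073,741,824 = 2,475.43 GiB

2,475.43 GiB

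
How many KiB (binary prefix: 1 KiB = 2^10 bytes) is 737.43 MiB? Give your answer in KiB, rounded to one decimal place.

737.43 MiB = 737.43 × 2^20 bytes = 773,251,399.68 bytes
1 KiB = 2^10 bytes = 1,024 bytes
773,251,399.68 / 1,024 = 755,128.3 KiB

755,128.3 KiB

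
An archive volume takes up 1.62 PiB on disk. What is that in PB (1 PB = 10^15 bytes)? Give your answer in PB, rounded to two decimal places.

1.62 PiB = 1.62 × 2^50 bytes = 1,823,957,849,085,050.88 bytes
1 PB = 10^15 bytes = 1,000,000,000,000,000 bytes
1,823,957,849,085,050.88 / 1,000,000,000,000,000 = 1.82 PB

1.82 PB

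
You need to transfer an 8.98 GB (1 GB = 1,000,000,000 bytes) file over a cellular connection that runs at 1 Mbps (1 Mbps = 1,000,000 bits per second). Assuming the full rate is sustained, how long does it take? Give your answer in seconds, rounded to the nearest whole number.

8.98 GB = 8,980,000,000 bytes = 71,840,000,000 bits
1 Mbps = 1,000,000 bits/s
time = 71,840,000,000 / 1,000,000 = 71,840 s

71,840 seconds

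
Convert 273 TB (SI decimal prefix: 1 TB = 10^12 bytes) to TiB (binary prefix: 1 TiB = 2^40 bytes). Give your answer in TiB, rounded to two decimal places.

248.29 TiB

273 TB × 1,000,000,000,000 bytes/TB = 273,000,000,000,000 bytes
1 TiB = 2^40 bytes = 1,099,511,627,776 bytes
273,000,000,000,000 / 1,099,511,627,776 = 248.29 TiB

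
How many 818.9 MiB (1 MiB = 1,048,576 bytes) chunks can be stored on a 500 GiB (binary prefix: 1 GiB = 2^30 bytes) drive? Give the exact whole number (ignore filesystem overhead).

625

Capacity: 500 GiB = 536,870,912,000 bytes
Per item: 818.9 MiB = 858,678,886.4 bytes
⌊536,870,912,000 / 858,678,886.4⌋ = 625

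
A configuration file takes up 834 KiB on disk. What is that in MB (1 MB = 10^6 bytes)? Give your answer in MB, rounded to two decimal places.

834 KiB = 834 × 2^10 bytes = 854,016 bytes
1 MB = 10^6 bytes = 1,000,000 bytes
854,016 / 1,000,000 = 0.85 MB

0.85 MB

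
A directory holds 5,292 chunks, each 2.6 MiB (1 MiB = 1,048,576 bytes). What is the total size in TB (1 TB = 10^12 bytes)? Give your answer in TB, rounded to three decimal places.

Total = 5,292 × 2.6 MiB = 13759.2 MiB
= 13759.2 × 1,048,576 bytes = 14,427,566,899.2 bytes
1 TB = 1,000,000,000,000 bytes
14,427,566,899.2 / 1,000,000,000,000 = 0.014 TB

0.014 TB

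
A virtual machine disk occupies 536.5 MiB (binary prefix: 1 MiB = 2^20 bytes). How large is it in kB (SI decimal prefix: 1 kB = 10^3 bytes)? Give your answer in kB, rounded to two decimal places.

562,561.02 kB

536.5 MiB × 1,048,576 bytes/MiB = 562,561,024 bytes
1 kB = 1,000 bytes
562,561,024 / 1,000 = 562,561.02 kB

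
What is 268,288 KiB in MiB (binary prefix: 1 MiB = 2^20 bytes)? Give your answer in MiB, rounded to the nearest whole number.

262 MiB

268,288 KiB = 268,288 × 2^10 bytes = 274,726,912 bytes
1 MiB = 1,048,576 bytes
274,726,912 / 1,048,576 = 262 MiB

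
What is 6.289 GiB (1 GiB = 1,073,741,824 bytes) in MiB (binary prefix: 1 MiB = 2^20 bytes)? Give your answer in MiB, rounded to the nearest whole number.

6.289 GiB × 1,073,741,824 bytes/GiB = 6,752,762,331.136 bytes
1 MiB = 1,048,576 bytes
6,752,762,331.136 / 1,048,576 = 6,440 MiB

6,440 MiB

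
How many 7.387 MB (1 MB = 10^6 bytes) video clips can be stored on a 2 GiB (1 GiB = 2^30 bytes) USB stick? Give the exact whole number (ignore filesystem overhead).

Capacity: 2 GiB = 2,147,483,648 bytes
Per item: 7.387 MB = 7,387,000 bytes
⌊2,147,483,648 / 7,387,000⌋ = 290

290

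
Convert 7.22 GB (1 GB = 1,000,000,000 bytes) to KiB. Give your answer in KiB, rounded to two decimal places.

7,050,781.25 KiB

7.22 GB = 7.22 × 10^9 bytes = 7,220,000,000 bytes
1 KiB = 2^10 bytes = 1,024 bytes
7,220,000,000 / 1,024 = 7,050,781.25 KiB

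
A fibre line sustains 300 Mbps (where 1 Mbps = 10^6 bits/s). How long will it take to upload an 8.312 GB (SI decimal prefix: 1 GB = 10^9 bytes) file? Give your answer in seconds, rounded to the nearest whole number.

222 seconds

8.312 GB = 8,312,000,000 bytes = 66,496,000,000 bits
300 Mbps = 300,000,000 bits/s
time = 66,496,000,000 / 300,000,000 = 222 s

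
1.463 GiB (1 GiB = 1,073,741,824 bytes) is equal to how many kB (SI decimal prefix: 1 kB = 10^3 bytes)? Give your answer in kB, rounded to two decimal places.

1,570,884.29 kB

1.463 GiB × 1,073,741,824 bytes/GiB = 1,570,884,288.512 bytes
1 kB = 1,000 bytes
1,570,884,288.512 / 1,000 = 1,570,884.29 kB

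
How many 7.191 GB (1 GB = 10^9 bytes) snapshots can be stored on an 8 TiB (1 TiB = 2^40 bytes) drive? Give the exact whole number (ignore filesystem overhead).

1,223

Capacity: 8 TiB = 8,796,093,022,208 bytes
Per item: 7.191 GB = 7,191,000,000 bytes
⌊8,796,093,022,208 / 7,191,000,000⌋ = 1,223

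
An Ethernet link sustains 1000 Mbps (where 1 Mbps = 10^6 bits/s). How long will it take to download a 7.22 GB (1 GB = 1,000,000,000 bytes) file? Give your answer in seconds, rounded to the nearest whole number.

58 seconds

7.22 GB = 7,220,000,000 bytes = 57,760,000,000 bits
1000 Mbps = 1,000,000,000 bits/s
time = 57,760,000,000 / 1,000,000,000 = 58 s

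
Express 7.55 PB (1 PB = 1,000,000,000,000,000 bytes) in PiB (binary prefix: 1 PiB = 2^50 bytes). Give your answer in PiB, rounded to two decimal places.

6.71 PiB

7.55 PB = 7.55 × 10^15 bytes = 7,550,000,000,000,000 bytes
1 PiB = 1,125,899,906,842,624 bytes
7,550,000,000,000,000 / 1,125,899,906,842,624 = 6.71 PiB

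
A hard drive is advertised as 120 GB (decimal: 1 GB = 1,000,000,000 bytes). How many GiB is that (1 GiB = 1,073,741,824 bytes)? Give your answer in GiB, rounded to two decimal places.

111.76 GiB

120 GB × 1,000,000,000 bytes/GB = 120,000,000,000 bytes
1 GiB = 1,073,741,824 bytes
120,000,000,000 / 1,073,741,824 = 111.76 GiB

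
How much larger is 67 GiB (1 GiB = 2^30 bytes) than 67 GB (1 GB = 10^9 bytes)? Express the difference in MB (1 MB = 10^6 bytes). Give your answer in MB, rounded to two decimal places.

67 GiB = 67 × 1,073,741,824 = 71,940,702,208 bytes
67 GB = 67 × 1,000,000,000 = 67,000,000,000 bytes
difference = 4,940,702,208 bytes
4,940,702,208 / 1,000,000 = 4,940.70 MB

4,940.70 MB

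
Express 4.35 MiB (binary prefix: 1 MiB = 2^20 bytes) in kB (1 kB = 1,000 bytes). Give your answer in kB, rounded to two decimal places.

4,561.31 kB

4.35 MiB × 1,048,576 bytes/MiB = 4,561,305.6 bytes
1 kB = 1,000 bytes
4,561,305.6 / 1,000 = 4,561.31 kB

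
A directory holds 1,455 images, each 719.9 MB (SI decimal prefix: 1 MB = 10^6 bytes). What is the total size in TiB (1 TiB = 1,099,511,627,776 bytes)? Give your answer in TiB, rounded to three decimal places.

0.953 TiB

Total = 1,455 × 719.9 MB = 1047454.5 MB
= 1047454.5 × 1,000,000 bytes = 1,047,454,500,000 bytes
1 TiB = 1,099,511,627,776 bytes
1,047,454,500,000 / 1,099,511,627,776 = 0.953 TiB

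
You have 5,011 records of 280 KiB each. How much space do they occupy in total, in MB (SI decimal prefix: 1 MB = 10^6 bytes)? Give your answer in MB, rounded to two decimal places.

1,436.75 MB

Total = 5,011 × 280 KiB = 1,403,080 KiB
= 1,403,080 × 1,024 bytes = 1,436,753,920 bytes
1 MB = 1,000,000 bytes
1,436,753,920 / 1,000,000 = 1,436.75 MB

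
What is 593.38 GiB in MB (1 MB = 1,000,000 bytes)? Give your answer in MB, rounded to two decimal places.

593.38 GiB × 1,073,741,824 bytes/GiB = 637,136,923,525.12 bytes
1 MB = 10^6 bytes = 1,000,000 bytes
637,136,923,525.12 / 1,000,000 = 637,136.92 MB

637,136.92 MB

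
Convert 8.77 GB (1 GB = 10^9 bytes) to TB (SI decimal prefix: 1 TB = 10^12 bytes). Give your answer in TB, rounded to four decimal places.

8.77 GB = 8.77 × 10^9 bytes = 8,770,000,000 bytes
1 TB = 1,000,000,000,000 bytes
8,770,000,000 / 1,000,000,000,000 = 0.0088 TB

0.0088 TB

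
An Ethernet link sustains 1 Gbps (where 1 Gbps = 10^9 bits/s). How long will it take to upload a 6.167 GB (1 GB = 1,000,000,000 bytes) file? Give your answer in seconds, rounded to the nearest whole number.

6.167 GB = 6,167,000,000 bytes = 49,336,000,000 bits
1 Gbps = 1,000,000,000 bits/s
time = 49,336,000,000 / 1,000,000,000 = 49 s

49 seconds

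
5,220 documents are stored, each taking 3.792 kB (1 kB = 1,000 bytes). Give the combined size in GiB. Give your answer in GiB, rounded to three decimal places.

Total = 5,220 × 3.792 kB = 19794.24 kB
= 19794.24 × 1,000 bytes = 19,794,240 bytes
1 GiB = 1,073,741,824 bytes
19,794,240 / 1,073,741,824 = 0.018 GiB

0.018 GiB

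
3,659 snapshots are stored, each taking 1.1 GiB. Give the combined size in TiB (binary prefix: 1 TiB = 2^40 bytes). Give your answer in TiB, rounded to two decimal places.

3.93 TiB

Total = 3,659 × 1.1 GiB = 4024.9 GiB
= 4024.9 × 1,073,741,824 bytes = 4,321,703,467,417.6 bytes
1 TiB = 1,099,511,627,776 bytes
4,321,703,467,417.6 / 1,099,511,627,776 = 3.93 TiB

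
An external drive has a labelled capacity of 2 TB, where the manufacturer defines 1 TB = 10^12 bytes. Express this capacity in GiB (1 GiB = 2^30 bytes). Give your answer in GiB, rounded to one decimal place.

2 TB = 2 × 10^12 bytes = 2,000,000,000,000 bytes
1 GiB = 1,073,741,824 bytes
2,000,000,000,000 / 1,073,741,824 = 1,862.6 GiB

1,862.6 GiB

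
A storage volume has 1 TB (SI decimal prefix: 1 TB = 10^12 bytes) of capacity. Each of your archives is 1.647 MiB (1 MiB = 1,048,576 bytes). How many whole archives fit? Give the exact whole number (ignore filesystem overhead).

579,037

Capacity: 1 TB = 1,000,000,000,000 bytes
Per item: 1.647 MiB = 1,727,004.672 bytes
⌊1,000,000,000,000 / 1,727,004.672⌋ = 579,037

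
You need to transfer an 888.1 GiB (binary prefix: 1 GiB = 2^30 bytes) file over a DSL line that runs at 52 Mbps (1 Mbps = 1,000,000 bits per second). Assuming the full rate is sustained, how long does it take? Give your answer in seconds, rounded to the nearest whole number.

888.1 GiB = 953,590,113,894.4 bytes = 7,628,720,911,155.2 bits
52 Mbps = 52,000,000 bits/s
time = 7,628,720,911,155.2 / 52,000,000 = 146,706 s

146,706 seconds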